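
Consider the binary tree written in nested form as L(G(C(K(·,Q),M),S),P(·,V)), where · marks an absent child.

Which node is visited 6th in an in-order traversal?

In-order visits the left subtree, then the node, then the right subtree.
At L: go left to G.
  At G: go left to C.
    At C: go left to K.
      At K: no left child.
      Visit K.
      At K: go right to Q.
        Q is a leaf — visit Q.
    Visit C.
    At C: go right to M.
      M is a leaf — visit M.
  Visit G.
  At G: go right to S.
    S is a leaf — visit S.
Visit L.
At L: go right to P.
  At P: no left child.
  Visit P.
  At P: go right to V.
    V is a leaf — visit V.
Full in-order sequence: K, Q, C, M, G, S, L, P, V.

S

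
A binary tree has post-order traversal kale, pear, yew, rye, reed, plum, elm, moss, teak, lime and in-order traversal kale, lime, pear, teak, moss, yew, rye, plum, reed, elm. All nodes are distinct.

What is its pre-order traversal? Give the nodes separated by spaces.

lime kale teak pear moss elm plum rye yew reed

The last element of post-order is the root; it splits in-order into left and right subtrees.
Root lime: left subtree has 1 node {kale}, right has 8 {pear, teak, moss, yew, rye, plum, reed, elm}.
  Root teak: left subtree has 1 node {pear}, right has 6 {moss, yew, rye, plum, reed, elm}.
    Root moss: left subtree has 0 nodes { }, right has 5 {yew, rye, plum, reed, elm}.
      Root elm: left subtree has 4 nodes {yew, rye, plum, reed}, right has 0 { }.
        Root plum: left subtree has 2 nodes {yew, rye}, right has 1 {reed}.
          Root rye: left subtree has 1 node {yew}, right has 0 { }.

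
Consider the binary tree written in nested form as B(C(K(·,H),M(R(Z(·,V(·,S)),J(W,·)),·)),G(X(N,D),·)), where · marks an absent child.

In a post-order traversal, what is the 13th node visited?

Post-order visits the left subtree, then the right subtree, then the node.
At B: go left to C.
  At C: go left to K.
    At K: no left child.
    At K: go right to H.
      H is a leaf — visit H.
    Visit K.
  At C: go right to M.
    At M: go left to R.
      At R: go left to Z.
        At Z: no left child.
        At Z: go right to V.
          At V: no left child.
          At V: go right to S.
            S is a leaf — visit S.
          Visit V.
        Visit Z.
      At R: go right to J.
        At J: go left to W.
          W is a leaf — visit W.
        At J: no right child.
        Visit J.
      Visit R.
    At M: no right child.
    Visit M.
  Visit C.
At B: go right to G.
  At G: go left to X.
    At X: go left to N.
      N is a leaf — visit N.
    At X: go right to D.
      D is a leaf — visit D.
    Visit X.
  At G: no right child.
  Visit G.
Visit B.
Full post-order sequence: H, K, S, V, Z, W, J, R, M, C, N, D, X, G, B.

X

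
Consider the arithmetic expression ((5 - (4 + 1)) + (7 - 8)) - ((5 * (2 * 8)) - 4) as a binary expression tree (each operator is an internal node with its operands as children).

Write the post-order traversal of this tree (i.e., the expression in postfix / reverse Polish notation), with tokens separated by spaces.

5 4 1 + - 7 8 - + 5 2 8 * * 4 - -

Post-order on an expression tree gives postfix notation: for each operator, emit left operand, right operand, then the operator.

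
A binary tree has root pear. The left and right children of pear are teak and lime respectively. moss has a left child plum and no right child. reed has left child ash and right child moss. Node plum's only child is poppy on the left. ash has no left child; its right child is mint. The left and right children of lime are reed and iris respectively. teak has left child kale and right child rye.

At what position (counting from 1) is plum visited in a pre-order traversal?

10

Pre-order visits the node, then its left subtree, then its right subtree.
Visit pear.
At pear: go left to teak.
  Visit teak.
  At teak: go left to kale.
    kale is a leaf — visit kale.
  At teak: go right to rye.
    rye is a leaf — visit rye.
At pear: go right to lime.
  Visit lime.
  At lime: go left to reed.
    Visit reed.
    At reed: go left to ash.
      Visit ash.
      At ash: no left child.
      At ash: go right to mint.
        mint is a leaf — visit mint.
    At reed: go right to moss.
      Visit moss.
      At moss: go left to plum.
        Visit plum.
        At plum: go left to poppy.
          poppy is a leaf — visit poppy.
        At plum: no right child.
      At moss: no right child.
  At lime: go right to iris.
    iris is a leaf — visit iris.
Full pre-order sequence: pear, teak, kale, rye, lime, reed, ash, mint, moss, plum, poppy, iris.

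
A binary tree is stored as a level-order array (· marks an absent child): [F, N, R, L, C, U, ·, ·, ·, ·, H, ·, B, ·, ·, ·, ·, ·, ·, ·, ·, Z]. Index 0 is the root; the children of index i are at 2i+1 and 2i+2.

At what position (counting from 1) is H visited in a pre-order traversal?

Pre-order visits the node, then its left subtree, then its right subtree.
Visit F.
At F: go left to N.
  Visit N.
  At N: go left to L.
    L is a leaf — visit L.
  At N: go right to C.
    Visit C.
    At C: no left child.
    At C: go right to H.
      Visit H.
      At H: go left to Z.
        Z is a leaf — visit Z.
      At H: no right child.
At F: go right to R.
  Visit R.
  At R: go left to U.
    Visit U.
    At U: no left child.
    At U: go right to B.
      B is a leaf — visit B.
  At R: no right child.
Full pre-order sequence: F, N, L, C, H, Z, R, U, B.

5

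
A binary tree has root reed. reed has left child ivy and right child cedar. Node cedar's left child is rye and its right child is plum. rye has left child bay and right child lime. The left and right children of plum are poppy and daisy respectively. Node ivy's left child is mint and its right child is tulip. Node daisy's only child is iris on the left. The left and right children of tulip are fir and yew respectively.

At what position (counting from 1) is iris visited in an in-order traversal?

13

In-order visits the left subtree, then the node, then the right subtree.
At reed: go left to ivy.
  At ivy: go left to mint.
    mint is a leaf — visit mint.
  Visit ivy.
  At ivy: go right to tulip.
    At tulip: go left to fir.
      fir is a leaf — visit fir.
    Visit tulip.
    At tulip: go right to yew.
      yew is a leaf — visit yew.
Visit reed.
At reed: go right to cedar.
  At cedar: go left to rye.
    At rye: go left to bay.
      bay is a leaf — visit bay.
    Visit rye.
    At rye: go right to lime.
      lime is a leaf — visit lime.
  Visit cedar.
  At cedar: go right to plum.
    At plum: go left to poppy.
      poppy is a leaf — visit poppy.
    Visit plum.
    At plum: go right to daisy.
      At daisy: go left to iris.
        iris is a leaf — visit iris.
      Visit daisy.
      At daisy: no right child.
Full in-order sequence: mint, ivy, fir, tulip, yew, reed, bay, rye, lime, cedar, poppy, plum, iris, daisy.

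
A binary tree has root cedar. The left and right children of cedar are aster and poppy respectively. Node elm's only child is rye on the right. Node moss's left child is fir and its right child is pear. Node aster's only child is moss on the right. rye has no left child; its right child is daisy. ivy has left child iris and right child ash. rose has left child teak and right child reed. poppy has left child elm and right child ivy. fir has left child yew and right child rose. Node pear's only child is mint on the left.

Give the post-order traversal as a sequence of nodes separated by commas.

yew, teak, reed, rose, fir, mint, pear, moss, aster, daisy, rye, elm, iris, ash, ivy, poppy, cedar

Post-order visits the left subtree, then the right subtree, then the node.
At cedar: go left to aster.
  At aster: no left child.
  At aster: go right to moss.
    At moss: go left to fir.
      At fir: go left to yew.
        yew is a leaf — visit yew.
      At fir: go right to rose.
        At rose: go left to teak.
          teak is a leaf — visit teak.
        At rose: go right to reed.
          reed is a leaf — visit reed.
        Visit rose.
      Visit fir.
    At moss: go right to pear.
      At pear: go left to mint.
        mint is a leaf — visit mint.
      At pear: no right child.
      Visit pear.
    Visit moss.
  Visit aster.
At cedar: go right to poppy.
  At poppy: go left to elm.
    At elm: no left child.
    At elm: go right to rye.
      At rye: no left child.
      At rye: go right to daisy.
        daisy is a leaf — visit daisy.
      Visit rye.
    Visit elm.
  At poppy: go right to ivy.
    At ivy: go left to iris.
      iris is a leaf — visit iris.
    At ivy: go right to ash.
      ash is a leaf — visit ash.
    Visit ivy.
  Visit poppy.
Visit cedar.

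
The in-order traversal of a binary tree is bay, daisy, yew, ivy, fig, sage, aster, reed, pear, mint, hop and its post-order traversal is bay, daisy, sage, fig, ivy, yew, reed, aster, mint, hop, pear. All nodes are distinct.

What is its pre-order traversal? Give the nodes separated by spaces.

The last element of post-order is the root; it splits in-order into left and right subtrees.
Root pear: left subtree has 8 nodes {bay, daisy, yew, ivy, fig, sage, aster, reed}, right has 2 {mint, hop}.
  Root aster: left subtree has 6 nodes {bay, daisy, yew, ivy, fig, sage}, right has 1 {reed}.
    Root yew: left subtree has 2 nodes {bay, daisy}, right has 3 {ivy, fig, sage}.
      Root daisy: left subtree has 1 node {bay}, right has 0 { }.
      Root ivy: left subtree has 0 nodes { }, right has 2 {fig, sage}.
        Root fig: left subtree has 0 nodes { }, right has 1 {sage}.
  Root hop: left subtree has 1 node {mint}, right has 0 { }.

pear aster yew daisy bay ivy fig sage reed hop mint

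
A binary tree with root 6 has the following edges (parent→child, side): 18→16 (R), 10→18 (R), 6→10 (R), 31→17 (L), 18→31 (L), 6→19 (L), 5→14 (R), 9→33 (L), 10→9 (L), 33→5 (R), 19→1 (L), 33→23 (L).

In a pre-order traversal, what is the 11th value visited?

31

Pre-order visits the node, then its left subtree, then its right subtree.
Visit 6.
At 6: go left to 19.
  Visit 19.
  At 19: go left to 1.
    1 is a leaf — visit 1.
  At 19: no right child.
At 6: go right to 10.
  Visit 10.
  At 10: go left to 9.
    Visit 9.
    At 9: go left to 33.
      Visit 33.
      At 33: go left to 23.
        23 is a leaf — visit 23.
      At 33: go right to 5.
        Visit 5.
        At 5: no left child.
        At 5: go right to 14.
          14 is a leaf — visit 14.
    At 9: no right child.
  At 10: go right to 18.
    Visit 18.
    At 18: go left to 31.
      Visit 31.
      At 31: go left to 17.
        17 is a leaf — visit 17.
      At 31: no right child.
    At 18: go right to 16.
      16 is a leaf — visit 16.
Full pre-order sequence: 6, 19, 1, 10, 9, 33, 23, 5, 14, 18, 31, 17, 16.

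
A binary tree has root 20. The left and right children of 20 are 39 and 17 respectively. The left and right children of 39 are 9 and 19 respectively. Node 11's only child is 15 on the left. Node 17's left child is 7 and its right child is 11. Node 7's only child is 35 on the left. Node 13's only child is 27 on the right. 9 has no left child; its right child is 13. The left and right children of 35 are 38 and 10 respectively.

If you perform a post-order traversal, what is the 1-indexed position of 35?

Post-order visits the left subtree, then the right subtree, then the node.
At 20: go left to 39.
  At 39: go left to 9.
    At 9: no left child.
    At 9: go right to 13.
      At 13: no left child.
      At 13: go right to 27.
        27 is a leaf — visit 27.
      Visit 13.
    Visit 9.
  At 39: go right to 19.
    19 is a leaf — visit 19.
  Visit 39.
At 20: go right to 17.
  At 17: go left to 7.
    At 7: go left to 35.
      At 35: go left to 38.
        38 is a leaf — visit 38.
      At 35: go right to 10.
        10 is a leaf — visit 10.
      Visit 35.
    At 7: no right child.
    Visit 7.
  At 17: go right to 11.
    At 11: go left to 15.
      15 is a leaf — visit 15.
    At 11: no right child.
    Visit 11.
  Visit 17.
Visit 20.
Full post-order sequence: 27, 13, 9, 19, 39, 38, 10, 35, 7, 15, 11, 17, 20.

8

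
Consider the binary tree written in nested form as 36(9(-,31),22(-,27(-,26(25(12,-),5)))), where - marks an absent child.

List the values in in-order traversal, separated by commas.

9, 31, 36, 22, 27, 12, 25, 26, 5

In-order visits the left subtree, then the node, then the right subtree.
At 36: go left to 9.
  At 9: no left child.
  Visit 9.
  At 9: go right to 31.
    31 is a leaf — visit 31.
Visit 36.
At 36: go right to 22.
  At 22: no left child.
  Visit 22.
  At 22: go right to 27.
    At 27: no left child.
    Visit 27.
    At 27: go right to 26.
      At 26: go left to 25.
        At 25: go left to 12.
          12 is a leaf — visit 12.
        Visit 25.
        At 25: no right child.
      Visit 26.
      At 26: go right to 5.
        5 is a leaf — visit 5.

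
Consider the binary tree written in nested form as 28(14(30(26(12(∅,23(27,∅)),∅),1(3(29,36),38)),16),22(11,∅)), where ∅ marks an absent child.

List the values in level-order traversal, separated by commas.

Level-order visits nodes level by level from the root, left to right within each level.
Level 0: 28
Level 1: 14, 22
Level 2: 30, 16, 11
Level 3: 26, 1
Level 4: 12, 3, 38
Level 5: 23, 29, 36
Level 6: 27

28, 14, 22, 30, 16, 11, 26, 1, 12, 3, 38, 23, 29, 36, 27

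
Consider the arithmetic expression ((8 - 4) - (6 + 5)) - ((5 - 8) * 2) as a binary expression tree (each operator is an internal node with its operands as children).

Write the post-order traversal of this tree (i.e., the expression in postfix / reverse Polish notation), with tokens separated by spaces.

Post-order on an expression tree gives postfix notation: for each operator, emit left operand, right operand, then the operator.

8 4 - 6 5 + - 5 8 - 2 * -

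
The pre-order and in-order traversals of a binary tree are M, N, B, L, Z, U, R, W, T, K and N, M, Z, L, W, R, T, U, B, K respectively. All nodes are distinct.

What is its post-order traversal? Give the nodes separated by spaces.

The first element of pre-order is the root; it splits in-order into left and right subtrees.
Root M: left subtree has 1 node {N}, right has 8 {Z, L, W, R, T, U, B, K}.
  Root B: left subtree has 6 nodes {Z, L, W, R, T, U}, right has 1 {K}.
    Root L: left subtree has 1 node {Z}, right has 4 {W, R, T, U}.
      Root U: left subtree has 3 nodes {W, R, T}, right has 0 { }.
        Root R: left subtree has 1 node {W}, right has 1 {T}.

N Z W T R U L K B M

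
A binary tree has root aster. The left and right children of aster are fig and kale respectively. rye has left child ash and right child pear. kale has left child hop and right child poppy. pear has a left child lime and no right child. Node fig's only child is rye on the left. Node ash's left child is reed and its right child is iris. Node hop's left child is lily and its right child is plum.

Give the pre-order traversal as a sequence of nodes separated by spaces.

aster fig rye ash reed iris pear lime kale hop lily plum poppy

Pre-order visits the node, then its left subtree, then its right subtree.
Visit aster.
At aster: go left to fig.
  Visit fig.
  At fig: go left to rye.
    Visit rye.
    At rye: go left to ash.
      Visit ash.
      At ash: go left to reed.
        reed is a leaf — visit reed.
      At ash: go right to iris.
        iris is a leaf — visit iris.
    At rye: go right to pear.
      Visit pear.
      At pear: go left to lime.
        lime is a leaf — visit lime.
      At pear: no right child.
  At fig: no right child.
At aster: go right to kale.
  Visit kale.
  At kale: go left to hop.
    Visit hop.
    At hop: go left to lily.
      lily is a leaf — visit lily.
    At hop: go right to plum.
      plum is a leaf — visit plum.
  At kale: go right to poppy.
    poppy is a leaf — visit poppy.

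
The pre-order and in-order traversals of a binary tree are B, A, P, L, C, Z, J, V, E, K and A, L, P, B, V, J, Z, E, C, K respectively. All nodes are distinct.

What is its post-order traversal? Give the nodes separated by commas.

The first element of pre-order is the root; it splits in-order into left and right subtrees.
Root B: left subtree has 3 nodes {A, L, P}, right has 6 {V, J, Z, E, C, K}.
  Root A: left subtree has 0 nodes { }, right has 2 {L, P}.
    Root P: left subtree has 1 node {L}, right has 0 { }.
  Root C: left subtree has 4 nodes {V, J, Z, E}, right has 1 {K}.
    Root Z: left subtree has 2 nodes {V, J}, right has 1 {E}.
      Root J: left subtree has 1 node {V}, right has 0 { }.

L, P, A, V, J, E, Z, K, C, B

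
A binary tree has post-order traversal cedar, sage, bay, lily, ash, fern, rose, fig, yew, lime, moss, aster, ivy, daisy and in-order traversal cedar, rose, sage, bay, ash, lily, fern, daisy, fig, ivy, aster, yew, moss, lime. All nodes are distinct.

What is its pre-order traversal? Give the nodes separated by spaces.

daisy rose cedar fern ash bay sage lily ivy fig aster moss yew lime

The last element of post-order is the root; it splits in-order into left and right subtrees.
Root daisy: left subtree has 7 nodes {cedar, rose, sage, bay, ash, lily, fern}, right has 6 {fig, ivy, aster, yew, moss, lime}.
  Root rose: left subtree has 1 node {cedar}, right has 5 {sage, bay, ash, lily, fern}.
    Root fern: left subtree has 4 nodes {sage, bay, ash, lily}, right has 0 { }.
      Root ash: left subtree has 2 nodes {sage, bay}, right has 1 {lily}.
        Root bay: left subtree has 1 node {sage}, right has 0 { }.
  Root ivy: left subtree has 1 node {fig}, right has 4 {aster, yew, moss, lime}.
    Root aster: left subtree has 0 nodes { }, right has 3 {yew, moss, lime}.
      Root moss: left subtree has 1 node {yew}, right has 1 {lime}.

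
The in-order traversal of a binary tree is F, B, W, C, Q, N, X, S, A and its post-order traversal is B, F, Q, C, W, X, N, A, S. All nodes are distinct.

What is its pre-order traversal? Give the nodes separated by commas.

S, N, W, F, B, C, Q, X, A

The last element of post-order is the root; it splits in-order into left and right subtrees.
Root S: left subtree has 7 nodes {F, B, W, C, Q, N, X}, right has 1 {A}.
  Root N: left subtree has 5 nodes {F, B, W, C, Q}, right has 1 {X}.
    Root W: left subtree has 2 nodes {F, B}, right has 2 {C, Q}.
      Root F: left subtree has 0 nodes { }, right has 1 {B}.
      Root C: left subtree has 0 nodes { }, right has 1 {Q}.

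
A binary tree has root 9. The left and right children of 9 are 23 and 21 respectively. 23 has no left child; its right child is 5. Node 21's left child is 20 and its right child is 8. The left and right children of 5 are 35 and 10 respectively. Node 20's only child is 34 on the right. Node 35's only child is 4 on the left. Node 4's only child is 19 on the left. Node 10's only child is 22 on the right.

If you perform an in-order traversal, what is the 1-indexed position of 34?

In-order visits the left subtree, then the node, then the right subtree.
At 9: go left to 23.
  At 23: no left child.
  Visit 23.
  At 23: go right to 5.
    At 5: go left to 35.
      At 35: go left to 4.
        At 4: go left to 19.
          19 is a leaf — visit 19.
        Visit 4.
        At 4: no right child.
      Visit 35.
      At 35: no right child.
    Visit 5.
    At 5: go right to 10.
      At 10: no left child.
      Visit 10.
      At 10: go right to 22.
        22 is a leaf — visit 22.
Visit 9.
At 9: go right to 21.
  At 21: go left to 20.
    At 20: no left child.
    Visit 20.
    At 20: go right to 34.
      34 is a leaf — visit 34.
  Visit 21.
  At 21: go right to 8.
    8 is a leaf — visit 8.
Full in-order sequence: 23, 19, 4, 35, 5, 10, 22, 9, 20, 34, 21, 8.

10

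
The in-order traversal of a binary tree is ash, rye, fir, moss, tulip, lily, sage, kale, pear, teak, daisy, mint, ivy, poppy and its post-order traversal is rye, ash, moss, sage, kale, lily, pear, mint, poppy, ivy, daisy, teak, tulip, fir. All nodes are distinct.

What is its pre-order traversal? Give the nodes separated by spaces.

The last element of post-order is the root; it splits in-order into left and right subtrees.
Root fir: left subtree has 2 nodes {ash, rye}, right has 11 {moss, tulip, lily, sage, kale, pear, teak, daisy, mint, ivy, poppy}.
  Root ash: left subtree has 0 nodes { }, right has 1 {rye}.
  Root tulip: left subtree has 1 node {moss}, right has 9 {lily, sage, kale, pear, teak, daisy, mint, ivy, poppy}.
    Root teak: left subtree has 4 nodes {lily, sage, kale, pear}, right has 4 {daisy, mint, ivy, poppy}.
      Root pear: left subtree has 3 nodes {lily, sage, kale}, right has 0 { }.
        Root lily: left subtree has 0 nodes { }, right has 2 {sage, kale}.
          Root kale: left subtree has 1 node {sage}, right has 0 { }.
      Root daisy: left subtree has 0 nodes { }, right has 3 {mint, ivy, poppy}.
        Root ivy: left subtree has 1 node {mint}, right has 1 {poppy}.

fir ash rye tulip moss teak pear lily kale sage daisy ivy mint poppy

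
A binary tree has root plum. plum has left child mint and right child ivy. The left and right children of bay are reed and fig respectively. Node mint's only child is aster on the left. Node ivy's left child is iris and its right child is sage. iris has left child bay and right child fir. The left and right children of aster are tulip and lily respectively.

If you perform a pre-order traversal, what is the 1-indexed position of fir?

11

Pre-order visits the node, then its left subtree, then its right subtree.
Visit plum.
At plum: go left to mint.
  Visit mint.
  At mint: go left to aster.
    Visit aster.
    At aster: go left to tulip.
      tulip is a leaf — visit tulip.
    At aster: go right to lily.
      lily is a leaf — visit lily.
  At mint: no right child.
At plum: go right to ivy.
  Visit ivy.
  At ivy: go left to iris.
    Visit iris.
    At iris: go left to bay.
      Visit bay.
      At bay: go left to reed.
        reed is a leaf — visit reed.
      At bay: go right to fig.
        fig is a leaf — visit fig.
    At iris: go right to fir.
      fir is a leaf — visit fir.
  At ivy: go right to sage.
    sage is a leaf — visit sage.
Full pre-order sequence: plum, mint, aster, tulip, lily, ivy, iris, bay, reed, fig, fir, sage.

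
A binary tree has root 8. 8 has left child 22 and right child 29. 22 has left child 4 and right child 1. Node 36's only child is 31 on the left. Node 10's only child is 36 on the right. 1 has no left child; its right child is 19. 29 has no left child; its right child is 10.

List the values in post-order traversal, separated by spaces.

4 19 1 22 31 36 10 29 8

Post-order visits the left subtree, then the right subtree, then the node.
At 8: go left to 22.
  At 22: go left to 4.
    4 is a leaf — visit 4.
  At 22: go right to 1.
    At 1: no left child.
    At 1: go right to 19.
      19 is a leaf — visit 19.
    Visit 1.
  Visit 22.
At 8: go right to 29.
  At 29: no left child.
  At 29: go right to 10.
    At 10: no left child.
    At 10: go right to 36.
      At 36: go left to 31.
        31 is a leaf — visit 31.
      At 36: no right child.
      Visit 36.
    Visit 10.
  Visit 29.
Visit 8.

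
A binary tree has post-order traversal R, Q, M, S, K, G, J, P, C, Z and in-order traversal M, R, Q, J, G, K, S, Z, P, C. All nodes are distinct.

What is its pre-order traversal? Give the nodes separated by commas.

The last element of post-order is the root; it splits in-order into left and right subtrees.
Root Z: left subtree has 7 nodes {M, R, Q, J, G, K, S}, right has 2 {P, C}.
  Root J: left subtree has 3 nodes {M, R, Q}, right has 3 {G, K, S}.
    Root M: left subtree has 0 nodes { }, right has 2 {R, Q}.
      Root Q: left subtree has 1 node {R}, right has 0 { }.
    Root G: left subtree has 0 nodes { }, right has 2 {K, S}.
      Root K: left subtree has 0 nodes { }, right has 1 {S}.
  Root C: left subtree has 1 node {P}, right has 0 { }.

Z, J, M, Q, R, G, K, S, C, P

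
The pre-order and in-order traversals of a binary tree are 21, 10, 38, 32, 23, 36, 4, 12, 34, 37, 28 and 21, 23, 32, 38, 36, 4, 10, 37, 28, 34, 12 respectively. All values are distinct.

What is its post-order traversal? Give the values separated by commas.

23, 32, 4, 36, 38, 28, 37, 34, 12, 10, 21

The first element of pre-order is the root; it splits in-order into left and right subtrees.
Root 21: left subtree has 0 nodes { }, right has 10 {23, 32, 38, 36, 4, 10, 37, 28, 34, 12}.
  Root 10: left subtree has 5 nodes {23, 32, 38, 36, 4}, right has 4 {37, 28, 34, 12}.
    Root 38: left subtree has 2 nodes {23, 32}, right has 2 {36, 4}.
      Root 32: left subtree has 1 node {23}, right has 0 { }.
      Root 36: left subtree has 0 nodes { }, right has 1 {4}.
    Root 12: left subtree has 3 nodes {37, 28, 34}, right has 0 { }.
      Root 34: left subtree has 2 nodes {37, 28}, right has 0 { }.
        Root 37: left subtree has 0 nodes { }, right has 1 {28}.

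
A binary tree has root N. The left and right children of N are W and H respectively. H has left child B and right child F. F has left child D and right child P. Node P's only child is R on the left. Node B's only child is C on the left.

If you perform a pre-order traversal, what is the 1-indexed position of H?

Pre-order visits the node, then its left subtree, then its right subtree.
Visit N.
At N: go left to W.
  W is a leaf — visit W.
At N: go right to H.
  Visit H.
  At H: go left to B.
    Visit B.
    At B: go left to C.
      C is a leaf — visit C.
    At B: no right child.
  At H: go right to F.
    Visit F.
    At F: go left to D.
      D is a leaf — visit D.
    At F: go right to P.
      Visit P.
      At P: go left to R.
        R is a leaf — visit R.
      At P: no right child.
Full pre-order sequence: N, W, H, B, C, F, D, P, R.

3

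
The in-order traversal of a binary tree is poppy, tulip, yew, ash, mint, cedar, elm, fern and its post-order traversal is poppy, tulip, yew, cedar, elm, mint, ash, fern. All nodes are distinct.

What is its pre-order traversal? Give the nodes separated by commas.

The last element of post-order is the root; it splits in-order into left and right subtrees.
Root fern: left subtree has 7 nodes {poppy, tulip, yew, ash, mint, cedar, elm}, right has 0 { }.
  Root ash: left subtree has 3 nodes {poppy, tulip, yew}, right has 3 {mint, cedar, elm}.
    Root yew: left subtree has 2 nodes {poppy, tulip}, right has 0 { }.
      Root tulip: left subtree has 1 node {poppy}, right has 0 { }.
    Root mint: left subtree has 0 nodes { }, right has 2 {cedar, elm}.
      Root elm: left subtree has 1 node {cedar}, right has 0 { }.

fern, ash, yew, tulip, poppy, mint, elm, cedar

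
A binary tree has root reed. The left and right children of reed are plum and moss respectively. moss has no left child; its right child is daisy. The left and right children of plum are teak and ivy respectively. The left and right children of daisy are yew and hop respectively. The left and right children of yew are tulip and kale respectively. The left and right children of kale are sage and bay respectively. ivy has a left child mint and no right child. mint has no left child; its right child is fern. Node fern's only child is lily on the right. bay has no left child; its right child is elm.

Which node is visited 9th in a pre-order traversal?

Pre-order visits the node, then its left subtree, then its right subtree.
Visit reed.
At reed: go left to plum.
  Visit plum.
  At plum: go left to teak.
    teak is a leaf — visit teak.
  At plum: go right to ivy.
    Visit ivy.
    At ivy: go left to mint.
      Visit mint.
      At mint: no left child.
      At mint: go right to fern.
        Visit fern.
        At fern: no left child.
        At fern: go right to lily.
          lily is a leaf — visit lily.
    At ivy: no right child.
At reed: go right to moss.
  Visit moss.
  At moss: no left child.
  At moss: go right to daisy.
    Visit daisy.
    At daisy: go left to yew.
      Visit yew.
      At yew: go left to tulip.
        tulip is a leaf — visit tulip.
      At yew: go right to kale.
        Visit kale.
        At kale: go left to sage.
          sage is a leaf — visit sage.
        At kale: go right to bay.
          Visit bay.
          At bay: no left child.
          At bay: go right to elm.
            elm is a leaf — visit elm.
    At daisy: go right to hop.
      hop is a leaf — visit hop.
Full pre-order sequence: reed, plum, teak, ivy, mint, fern, lily, moss, daisy, yew, tulip, kale, sage, bay, elm, hop.

daisy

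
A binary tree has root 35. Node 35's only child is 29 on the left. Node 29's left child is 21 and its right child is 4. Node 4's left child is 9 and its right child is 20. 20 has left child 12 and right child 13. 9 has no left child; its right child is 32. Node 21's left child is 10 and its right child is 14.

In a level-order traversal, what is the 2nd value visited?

Level-order visits nodes level by level from the root, left to right within each level.
Level 0: 35
Level 1: 29
Level 2: 21, 4
Level 3: 10, 14, 9, 20
Level 4: 32, 12, 13
Full level-order sequence: 35, 29, 21, 4, 10, 14, 9, 20, 32, 12, 13.

29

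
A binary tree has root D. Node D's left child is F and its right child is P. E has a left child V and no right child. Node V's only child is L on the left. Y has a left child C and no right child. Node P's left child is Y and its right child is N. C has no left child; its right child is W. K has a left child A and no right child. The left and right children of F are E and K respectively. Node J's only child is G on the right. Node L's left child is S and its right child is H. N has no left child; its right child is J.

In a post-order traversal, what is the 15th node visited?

Post-order visits the left subtree, then the right subtree, then the node.
At D: go left to F.
  At F: go left to E.
    At E: go left to V.
      At V: go left to L.
        At L: go left to S.
          S is a leaf — visit S.
        At L: go right to H.
          H is a leaf — visit H.
        Visit L.
      At V: no right child.
      Visit V.
    At E: no right child.
    Visit E.
  At F: go right to K.
    At K: go left to A.
      A is a leaf — visit A.
    At K: no right child.
    Visit K.
  Visit F.
At D: go right to P.
  At P: go left to Y.
    At Y: go left to C.
      At C: no left child.
      At C: go right to W.
        W is a leaf — visit W.
      Visit C.
    At Y: no right child.
    Visit Y.
  At P: go right to N.
    At N: no left child.
    At N: go right to J.
      At J: no left child.
      At J: go right to G.
        G is a leaf — visit G.
      Visit J.
    Visit N.
  Visit P.
Visit D.
Full post-order sequence: S, H, L, V, E, A, K, F, W, C, Y, G, J, N, P, D.

P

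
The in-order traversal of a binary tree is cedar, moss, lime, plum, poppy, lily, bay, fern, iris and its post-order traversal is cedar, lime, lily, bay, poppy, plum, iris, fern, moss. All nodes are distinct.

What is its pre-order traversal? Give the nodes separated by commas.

moss, cedar, fern, plum, lime, poppy, bay, lily, iris

The last element of post-order is the root; it splits in-order into left and right subtrees.
Root moss: left subtree has 1 node {cedar}, right has 7 {lime, plum, poppy, lily, bay, fern, iris}.
  Root fern: left subtree has 5 nodes {lime, plum, poppy, lily, bay}, right has 1 {iris}.
    Root plum: left subtree has 1 node {lime}, right has 3 {poppy, lily, bay}.
      Root poppy: left subtree has 0 nodes { }, right has 2 {lily, bay}.
        Root bay: left subtree has 1 node {lily}, right has 0 { }.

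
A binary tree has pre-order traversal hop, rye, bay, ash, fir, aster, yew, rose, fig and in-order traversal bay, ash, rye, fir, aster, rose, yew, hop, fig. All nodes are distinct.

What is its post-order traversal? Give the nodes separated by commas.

The first element of pre-order is the root; it splits in-order into left and right subtrees.
Root hop: left subtree has 7 nodes {bay, ash, rye, fir, aster, rose, yew}, right has 1 {fig}.
  Root rye: left subtree has 2 nodes {bay, ash}, right has 4 {fir, aster, rose, yew}.
    Root bay: left subtree has 0 nodes { }, right has 1 {ash}.
    Root fir: left subtree has 0 nodes { }, right has 3 {aster, rose, yew}.
      Root aster: left subtree has 0 nodes { }, right has 2 {rose, yew}.
        Root yew: left subtree has 1 node {rose}, right has 0 { }.

ash, bay, rose, yew, aster, fir, rye, fig, hop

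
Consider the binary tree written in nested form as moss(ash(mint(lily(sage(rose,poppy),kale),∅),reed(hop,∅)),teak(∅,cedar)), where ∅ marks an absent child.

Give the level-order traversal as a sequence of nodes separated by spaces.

moss ash teak mint reed cedar lily hop sage kale rose poppy

Level-order visits nodes level by level from the root, left to right within each level.
Level 0: moss
Level 1: ash, teak
Level 2: mint, reed, cedar
Level 3: lily, hop
Level 4: sage, kale
Level 5: rose, poppy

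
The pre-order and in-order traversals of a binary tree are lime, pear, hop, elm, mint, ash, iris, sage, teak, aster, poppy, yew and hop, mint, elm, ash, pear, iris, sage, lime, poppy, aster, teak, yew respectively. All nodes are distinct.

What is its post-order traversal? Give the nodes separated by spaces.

mint ash elm hop sage iris pear poppy aster yew teak lime

The first element of pre-order is the root; it splits in-order into left and right subtrees.
Root lime: left subtree has 7 nodes {hop, mint, elm, ash, pear, iris, sage}, right has 4 {poppy, aster, teak, yew}.
  Root pear: left subtree has 4 nodes {hop, mint, elm, ash}, right has 2 {iris, sage}.
    Root hop: left subtree has 0 nodes { }, right has 3 {mint, elm, ash}.
      Root elm: left subtree has 1 node {mint}, right has 1 {ash}.
    Root iris: left subtree has 0 nodes { }, right has 1 {sage}.
  Root teak: left subtree has 2 nodes {poppy, aster}, right has 1 {yew}.
    Root aster: left subtree has 1 node {poppy}, right has 0 { }.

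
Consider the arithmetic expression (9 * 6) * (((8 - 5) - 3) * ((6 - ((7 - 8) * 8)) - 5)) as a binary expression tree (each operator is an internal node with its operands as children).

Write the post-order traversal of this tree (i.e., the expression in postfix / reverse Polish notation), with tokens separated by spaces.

Post-order on an expression tree gives postfix notation: for each operator, emit left operand, right operand, then the operator.

9 6 * 8 5 - 3 - 6 7 8 - 8 * - 5 - * *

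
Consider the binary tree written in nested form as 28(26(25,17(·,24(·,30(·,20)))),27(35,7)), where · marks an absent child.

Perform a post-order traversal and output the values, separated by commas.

Post-order visits the left subtree, then the right subtree, then the node.
At 28: go left to 26.
  At 26: go left to 25.
    25 is a leaf — visit 25.
  At 26: go right to 17.
    At 17: no left child.
    At 17: go right to 24.
      At 24: no left child.
      At 24: go right to 30.
        At 30: no left child.
        At 30: go right to 20.
          20 is a leaf — visit 20.
        Visit 30.
      Visit 24.
    Visit 17.
  Visit 26.
At 28: go right to 27.
  At 27: go left to 35.
    35 is a leaf — visit 35.
  At 27: go right to 7.
    7 is a leaf — visit 7.
  Visit 27.
Visit 28.

25, 20, 30, 24, 17, 26, 35, 7, 27, 28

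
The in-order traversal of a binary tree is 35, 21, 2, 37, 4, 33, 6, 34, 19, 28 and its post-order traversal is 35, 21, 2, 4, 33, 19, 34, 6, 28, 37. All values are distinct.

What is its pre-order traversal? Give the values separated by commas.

The last element of post-order is the root; it splits in-order into left and right subtrees.
Root 37: left subtree has 3 nodes {35, 21, 2}, right has 6 {4, 33, 6, 34, 19, 28}.
  Root 2: left subtree has 2 nodes {35, 21}, right has 0 { }.
    Root 21: left subtree has 1 node {35}, right has 0 { }.
  Root 28: left subtree has 5 nodes {4, 33, 6, 34, 19}, right has 0 { }.
    Root 6: left subtree has 2 nodes {4, 33}, right has 2 {34, 19}.
      Root 33: left subtree has 1 node {4}, right has 0 { }.
      Root 34: left subtree has 0 nodes { }, right has 1 {19}.

37, 2, 21, 35, 28, 6, 33, 4, 34, 19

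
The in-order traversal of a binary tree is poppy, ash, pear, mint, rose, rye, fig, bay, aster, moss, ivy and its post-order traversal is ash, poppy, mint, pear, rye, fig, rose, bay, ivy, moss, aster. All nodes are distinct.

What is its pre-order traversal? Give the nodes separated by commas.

The last element of post-order is the root; it splits in-order into left and right subtrees.
Root aster: left subtree has 8 nodes {poppy, ash, pear, mint, rose, rye, fig, bay}, right has 2 {moss, ivy}.
  Root bay: left subtree has 7 nodes {poppy, ash, pear, mint, rose, rye, fig}, right has 0 { }.
    Root rose: left subtree has 4 nodes {poppy, ash, pear, mint}, right has 2 {rye, fig}.
      Root pear: left subtree has 2 nodes {poppy, ash}, right has 1 {mint}.
        Root poppy: left subtree has 0 nodes { }, right has 1 {ash}.
      Root fig: left subtree has 1 node {rye}, right has 0 { }.
  Root moss: left subtree has 0 nodes { }, right has 1 {ivy}.

aster, bay, rose, pear, poppy, ash, mint, fig, rye, moss, ivy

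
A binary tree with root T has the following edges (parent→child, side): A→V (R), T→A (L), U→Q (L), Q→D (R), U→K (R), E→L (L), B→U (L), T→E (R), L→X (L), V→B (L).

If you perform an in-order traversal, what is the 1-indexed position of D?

3

In-order visits the left subtree, then the node, then the right subtree.
At T: go left to A.
  At A: no left child.
  Visit A.
  At A: go right to V.
    At V: go left to B.
      At B: go left to U.
        At U: go left to Q.
          At Q: no left child.
          Visit Q.
          At Q: go right to D.
            D is a leaf — visit D.
        Visit U.
        At U: go right to K.
          K is a leaf — visit K.
      Visit B.
      At B: no right child.
    Visit V.
    At V: no right child.
Visit T.
At T: go right to E.
  At E: go left to L.
    At L: go left to X.
      X is a leaf — visit X.
    Visit L.
    At L: no right child.
  Visit E.
  At E: no right child.
Full in-order sequence: A, Q, D, U, K, B, V, T, X, L, E.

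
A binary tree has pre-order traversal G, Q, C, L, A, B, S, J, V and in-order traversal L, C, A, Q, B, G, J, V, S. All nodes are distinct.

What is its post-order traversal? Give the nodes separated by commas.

The first element of pre-order is the root; it splits in-order into left and right subtrees.
Root G: left subtree has 5 nodes {L, C, A, Q, B}, right has 3 {J, V, S}.
  Root Q: left subtree has 3 nodes {L, C, A}, right has 1 {B}.
    Root C: left subtree has 1 node {L}, right has 1 {A}.
  Root S: left subtree has 2 nodes {J, V}, right has 0 { }.
    Root J: left subtree has 0 nodes { }, right has 1 {V}.

L, A, C, B, Q, V, J, S, G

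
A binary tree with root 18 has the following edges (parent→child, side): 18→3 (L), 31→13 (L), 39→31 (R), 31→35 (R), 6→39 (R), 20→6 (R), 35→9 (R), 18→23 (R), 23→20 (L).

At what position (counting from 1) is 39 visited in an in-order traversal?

5

In-order visits the left subtree, then the node, then the right subtree.
At 18: go left to 3.
  3 is a leaf — visit 3.
Visit 18.
At 18: go right to 23.
  At 23: go left to 20.
    At 20: no left child.
    Visit 20.
    At 20: go right to 6.
      At 6: no left child.
      Visit 6.
      At 6: go right to 39.
        At 39: no left child.
        Visit 39.
        At 39: go right to 31.
          At 31: go left to 13.
            13 is a leaf — visit 13.
          Visit 31.
          At 31: go right to 35.
            At 35: no left child.
            Visit 35.
            At 35: go right to 9.
              9 is a leaf — visit 9.
  Visit 23.
  At 23: no right child.
Full in-order sequence: 3, 18, 20, 6, 39, 13, 31, 35, 9, 23.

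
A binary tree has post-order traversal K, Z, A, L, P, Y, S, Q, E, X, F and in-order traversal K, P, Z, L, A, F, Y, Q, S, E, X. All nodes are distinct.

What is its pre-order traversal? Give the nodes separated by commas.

The last element of post-order is the root; it splits in-order into left and right subtrees.
Root F: left subtree has 5 nodes {K, P, Z, L, A}, right has 5 {Y, Q, S, E, X}.
  Root P: left subtree has 1 node {K}, right has 3 {Z, L, A}.
    Root L: left subtree has 1 node {Z}, right has 1 {A}.
  Root X: left subtree has 4 nodes {Y, Q, S, E}, right has 0 { }.
    Root E: left subtree has 3 nodes {Y, Q, S}, right has 0 { }.
      Root Q: left subtree has 1 node {Y}, right has 1 {S}.

F, P, K, L, Z, A, X, E, Q, Y, S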